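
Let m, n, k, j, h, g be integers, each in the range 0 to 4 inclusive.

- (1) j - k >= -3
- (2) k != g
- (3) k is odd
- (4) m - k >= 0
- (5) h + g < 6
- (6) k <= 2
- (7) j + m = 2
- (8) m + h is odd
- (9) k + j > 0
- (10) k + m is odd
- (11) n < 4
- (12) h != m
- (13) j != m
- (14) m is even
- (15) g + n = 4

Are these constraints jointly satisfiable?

Setting (m, n, k, j, h, g) = (2, 2, 1, 0, 3, 2) satisfies everything: constraint 1: j - k = -1; constraint 4: m - k = 1; constraint 5: h + g = 5, and the others follow.

Satisfiable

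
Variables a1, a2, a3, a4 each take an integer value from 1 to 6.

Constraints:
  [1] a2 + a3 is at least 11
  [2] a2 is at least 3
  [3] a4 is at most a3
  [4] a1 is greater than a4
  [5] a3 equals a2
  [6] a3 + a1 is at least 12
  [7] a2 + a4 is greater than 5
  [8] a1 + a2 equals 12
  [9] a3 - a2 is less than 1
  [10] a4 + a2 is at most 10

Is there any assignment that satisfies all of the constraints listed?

Satisfiable

Try a1 = 6, a2 = 6, a3 = 6, a4 = 2.
Check constraint 1: a2 + a3 = 12; constraint 6: a3 + a1 = 12; constraint 7: a2 + a4 = 8. The remaining constraints are straightforward to verify.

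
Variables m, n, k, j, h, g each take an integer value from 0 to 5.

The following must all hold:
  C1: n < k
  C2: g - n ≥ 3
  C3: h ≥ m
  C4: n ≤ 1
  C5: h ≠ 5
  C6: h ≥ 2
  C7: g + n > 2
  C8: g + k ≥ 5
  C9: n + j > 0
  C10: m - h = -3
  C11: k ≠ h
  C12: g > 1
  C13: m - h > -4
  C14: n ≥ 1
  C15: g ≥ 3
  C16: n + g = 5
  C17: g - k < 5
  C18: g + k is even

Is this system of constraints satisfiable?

Try m = 0, n = 1, k = 2, j = 2, h = 3, g = 4.
Check constraint 2: g - n = 3; constraint 7: g + n = 5; constraint 8: g + k = 6. The remaining constraints are straightforward to verify.

Satisfiable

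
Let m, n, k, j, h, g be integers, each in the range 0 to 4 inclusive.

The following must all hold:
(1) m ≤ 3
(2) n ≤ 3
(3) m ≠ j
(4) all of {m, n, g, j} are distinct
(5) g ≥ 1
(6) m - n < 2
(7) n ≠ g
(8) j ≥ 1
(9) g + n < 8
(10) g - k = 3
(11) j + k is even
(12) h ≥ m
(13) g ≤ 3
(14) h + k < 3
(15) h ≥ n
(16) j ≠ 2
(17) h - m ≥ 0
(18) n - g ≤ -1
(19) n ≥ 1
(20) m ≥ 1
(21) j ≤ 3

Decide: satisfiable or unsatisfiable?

Unsatisfiable

Constraints 1, 2, 5, 8, 13, 19, 20, and 21 confine each of m, n, g, j to the 3 values {1, …, 3}.
Constraint 4 requires all 4 of them to be distinct, but only 3 values are available — impossible by the pigeonhole principle.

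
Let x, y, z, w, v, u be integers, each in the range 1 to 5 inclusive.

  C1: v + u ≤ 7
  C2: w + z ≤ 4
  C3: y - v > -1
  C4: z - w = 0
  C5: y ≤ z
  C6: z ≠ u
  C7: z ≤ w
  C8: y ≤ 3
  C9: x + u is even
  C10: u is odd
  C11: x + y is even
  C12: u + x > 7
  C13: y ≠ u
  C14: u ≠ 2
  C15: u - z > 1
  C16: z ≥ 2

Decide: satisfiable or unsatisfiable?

Satisfiable

Setting (x, y, z, w, v, u) = (5, 1, 2, 2, 1, 5) satisfies everything: constraint 1: v + u = 6; constraint 2: w + z = 4, and the others follow.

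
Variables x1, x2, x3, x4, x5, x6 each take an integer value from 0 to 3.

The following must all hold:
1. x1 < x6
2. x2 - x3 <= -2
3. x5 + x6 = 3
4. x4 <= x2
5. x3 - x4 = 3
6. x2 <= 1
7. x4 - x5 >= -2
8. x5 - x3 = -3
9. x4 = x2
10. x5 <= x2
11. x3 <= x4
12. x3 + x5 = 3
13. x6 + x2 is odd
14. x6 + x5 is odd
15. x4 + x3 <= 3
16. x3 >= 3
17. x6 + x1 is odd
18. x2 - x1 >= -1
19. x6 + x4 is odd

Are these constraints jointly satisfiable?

From constraints 11 and 16: x4 ≥ x3 and x3 ≥ 3, so x4 ≥ 3. From constraints 4 and 6: x4 ≤ x2 and x2 ≤ 1, so x4 ≤ 1. But 1 < 3, so no value of x4 works.

Unsatisfiable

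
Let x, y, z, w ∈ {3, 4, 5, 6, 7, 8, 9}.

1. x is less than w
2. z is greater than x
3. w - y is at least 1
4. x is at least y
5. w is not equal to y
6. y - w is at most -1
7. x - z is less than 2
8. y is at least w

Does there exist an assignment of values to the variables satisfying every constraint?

Constraints 1, 4, and 8 give w ≤ y, y ≤ x, x < w. Chaining: w ≤ y ≤ x < w, which forces w < w — impossible.

Unsatisfiable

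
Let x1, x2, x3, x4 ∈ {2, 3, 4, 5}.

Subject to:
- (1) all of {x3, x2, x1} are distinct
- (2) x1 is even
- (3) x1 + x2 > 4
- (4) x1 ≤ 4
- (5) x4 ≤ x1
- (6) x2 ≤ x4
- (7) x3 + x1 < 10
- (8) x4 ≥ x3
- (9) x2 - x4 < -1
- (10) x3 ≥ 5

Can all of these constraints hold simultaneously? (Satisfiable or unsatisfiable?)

Unsatisfiable

From constraints 8 and 10: x4 ≥ x3 and x3 ≥ 5, so x4 ≥ 5. From constraints 4 and 5: x4 ≤ x1 and x1 ≤ 4, so x4 ≤ 4. But 4 < 5, so no value of x4 works.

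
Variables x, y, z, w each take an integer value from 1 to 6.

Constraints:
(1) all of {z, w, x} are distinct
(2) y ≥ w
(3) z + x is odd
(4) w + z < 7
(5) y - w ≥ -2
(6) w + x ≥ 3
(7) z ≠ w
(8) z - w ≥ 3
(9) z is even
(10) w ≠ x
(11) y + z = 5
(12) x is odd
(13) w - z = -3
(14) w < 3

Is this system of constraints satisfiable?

Satisfiable

Take x = 5, y = 1, z = 4, w = 1. Then constraint 4: w + z = 5; constraint 5: y - w = 0, and every other listed constraint is also met.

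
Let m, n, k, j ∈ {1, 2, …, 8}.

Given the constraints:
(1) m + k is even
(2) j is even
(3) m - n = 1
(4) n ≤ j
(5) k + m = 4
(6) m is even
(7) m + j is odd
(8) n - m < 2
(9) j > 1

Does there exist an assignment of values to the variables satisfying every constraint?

Unsatisfiable

Constraint 6 makes m even and constraint 2 makes j even, so m + j must be even. Constraint 7 says m + j is odd — contradiction.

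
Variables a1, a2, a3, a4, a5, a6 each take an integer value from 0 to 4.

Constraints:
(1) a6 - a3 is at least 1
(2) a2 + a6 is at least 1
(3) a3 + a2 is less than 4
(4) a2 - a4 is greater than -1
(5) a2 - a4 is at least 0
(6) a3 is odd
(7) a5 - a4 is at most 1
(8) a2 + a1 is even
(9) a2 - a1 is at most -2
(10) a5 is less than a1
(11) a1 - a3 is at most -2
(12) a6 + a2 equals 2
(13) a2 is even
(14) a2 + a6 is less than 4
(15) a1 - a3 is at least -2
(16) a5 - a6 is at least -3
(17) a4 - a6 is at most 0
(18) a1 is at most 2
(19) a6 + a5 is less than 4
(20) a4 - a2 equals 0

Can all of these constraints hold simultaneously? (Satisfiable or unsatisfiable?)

Unsatisfiable

Constraints 1, 5, 7, 9, 11, and 16 give a2 − a4 ≥ 0, a4 − a5 ≥ -1, a5 − a6 ≥ -3, a6 − a3 ≥ 1, a3 − a1 ≥ 2, a1 − a2 ≥ 2.
Adding all 6 inequalities: the left sides telescope to 0, and the right sides sum to 0 + (-1) + (-3) + 1 + 2 + 2 = 1. So 0 ≥ 1, which is false.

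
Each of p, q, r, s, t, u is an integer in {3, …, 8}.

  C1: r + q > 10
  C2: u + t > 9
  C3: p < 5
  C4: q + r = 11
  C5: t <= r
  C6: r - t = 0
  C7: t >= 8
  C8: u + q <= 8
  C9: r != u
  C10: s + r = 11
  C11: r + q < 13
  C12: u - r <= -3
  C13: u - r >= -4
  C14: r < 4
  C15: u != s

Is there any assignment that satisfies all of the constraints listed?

From constraints 5 and 7: r ≥ t and t ≥ 8, so r ≥ 8. From constraint 14: r ≤ 3. But 3 < 8, so no value of r works.

Unsatisfiable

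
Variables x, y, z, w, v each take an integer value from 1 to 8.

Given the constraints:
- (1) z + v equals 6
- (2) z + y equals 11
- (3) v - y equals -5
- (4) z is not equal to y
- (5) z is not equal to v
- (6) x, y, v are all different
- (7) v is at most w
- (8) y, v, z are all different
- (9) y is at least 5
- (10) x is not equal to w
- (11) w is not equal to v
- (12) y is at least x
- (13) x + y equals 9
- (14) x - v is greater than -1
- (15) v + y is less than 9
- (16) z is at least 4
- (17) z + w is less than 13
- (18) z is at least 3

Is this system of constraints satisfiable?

Setting (x, y, z, w, v) = (3, 6, 5, 6, 1) satisfies everything: constraint 1: z + v = 6; constraint 2: z + y = 11, and the others follow.

Satisfiable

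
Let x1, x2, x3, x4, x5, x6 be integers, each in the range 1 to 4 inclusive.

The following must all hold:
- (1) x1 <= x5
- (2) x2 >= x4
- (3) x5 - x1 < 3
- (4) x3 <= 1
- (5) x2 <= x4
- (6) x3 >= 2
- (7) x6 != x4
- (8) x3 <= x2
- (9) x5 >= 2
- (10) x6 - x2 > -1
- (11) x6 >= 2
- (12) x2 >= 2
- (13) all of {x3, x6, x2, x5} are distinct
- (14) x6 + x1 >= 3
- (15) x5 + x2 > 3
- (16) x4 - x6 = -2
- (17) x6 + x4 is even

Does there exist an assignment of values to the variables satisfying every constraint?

Unsatisfiable

Constraints 6, 9, 11, and 12 confine each of x3, x6, x2, x5 to the 3 values {2, …, 4} (the domain already gives each ≤ 4).
Constraint 13 requires all 4 of them to be distinct, but only 3 values are available — impossible by the pigeonhole principle.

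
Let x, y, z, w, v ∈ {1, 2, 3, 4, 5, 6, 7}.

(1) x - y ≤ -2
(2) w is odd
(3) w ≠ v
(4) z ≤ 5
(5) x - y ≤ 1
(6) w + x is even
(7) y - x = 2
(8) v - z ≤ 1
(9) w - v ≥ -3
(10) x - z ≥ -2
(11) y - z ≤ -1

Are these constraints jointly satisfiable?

Constraints 1, 10, and 11 give x − z ≥ -2, z − y ≥ 1, y − x ≥ 2.
Adding all 3 inequalities: the left sides telescope to 0, and the right sides sum to (-2) + 1 + 2 = 1. So 0 ≥ 1, which is false.

Unsatisfiable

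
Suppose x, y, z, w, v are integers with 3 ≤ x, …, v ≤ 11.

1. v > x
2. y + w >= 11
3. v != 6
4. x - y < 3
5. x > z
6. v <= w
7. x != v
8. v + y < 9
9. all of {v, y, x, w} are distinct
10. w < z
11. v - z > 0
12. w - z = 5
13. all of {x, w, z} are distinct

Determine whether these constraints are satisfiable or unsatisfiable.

Unsatisfiable

Constraints 1, 5, 6, and 10 give z < x, x < v, v ≤ w, w < z. Chaining: z < x < v ≤ w < z, which forces z < z — impossible.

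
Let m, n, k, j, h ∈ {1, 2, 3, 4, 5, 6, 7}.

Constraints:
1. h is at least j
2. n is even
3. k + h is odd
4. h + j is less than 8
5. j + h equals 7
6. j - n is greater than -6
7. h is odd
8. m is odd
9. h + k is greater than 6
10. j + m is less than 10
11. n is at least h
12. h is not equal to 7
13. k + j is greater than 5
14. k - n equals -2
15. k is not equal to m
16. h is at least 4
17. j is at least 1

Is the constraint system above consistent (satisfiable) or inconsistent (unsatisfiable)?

Satisfiable

Setting (m, n, k, j, h) = (7, 6, 4, 2, 5) satisfies everything: constraint 4: h + j = 7; constraint 5: j + h = 7; constraint 6: j - n = -4, and the others follow.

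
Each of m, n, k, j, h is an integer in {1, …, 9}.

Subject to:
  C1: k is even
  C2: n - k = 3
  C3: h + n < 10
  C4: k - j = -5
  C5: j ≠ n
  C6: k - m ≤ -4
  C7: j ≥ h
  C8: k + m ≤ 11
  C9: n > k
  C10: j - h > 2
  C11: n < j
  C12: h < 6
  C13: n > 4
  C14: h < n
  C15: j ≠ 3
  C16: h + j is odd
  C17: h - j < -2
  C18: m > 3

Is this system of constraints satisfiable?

One satisfying assignment is m = 8, n = 5, k = 2, j = 7, h = 2.
For the less obvious constraints — constraint 2: n - k = 3; constraint 3: h + n = 7; constraint 4: k - j = -5 — and the others hold by inspection.

Satisfiable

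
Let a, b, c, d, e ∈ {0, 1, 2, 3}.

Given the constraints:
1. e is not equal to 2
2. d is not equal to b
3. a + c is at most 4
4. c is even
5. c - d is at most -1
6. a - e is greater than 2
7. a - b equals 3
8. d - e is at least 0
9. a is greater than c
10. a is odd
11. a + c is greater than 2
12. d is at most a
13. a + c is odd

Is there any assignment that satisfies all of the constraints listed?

Satisfiable

The assignment a = 3, b = 0, c = 0, d = 3, e = 0 works:
  constraint 3 holds since a + c = 3.
  constraint 5 holds since c - d = -3.
  constraint 6 holds since a - e = 3.
The rest check out directly.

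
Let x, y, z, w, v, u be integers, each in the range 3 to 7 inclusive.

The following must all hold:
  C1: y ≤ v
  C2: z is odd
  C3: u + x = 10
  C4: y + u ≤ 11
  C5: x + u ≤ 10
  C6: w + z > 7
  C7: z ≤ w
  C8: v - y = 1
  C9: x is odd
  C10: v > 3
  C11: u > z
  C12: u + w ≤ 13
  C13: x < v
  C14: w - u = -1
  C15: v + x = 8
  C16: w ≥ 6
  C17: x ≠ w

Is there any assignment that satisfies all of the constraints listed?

Satisfiable

Setting (x, y, z, w, v, u) = (3, 4, 3, 6, 5, 7) satisfies everything: constraint 3: u + x = 10; constraint 4: y + u = 11, and the others follow.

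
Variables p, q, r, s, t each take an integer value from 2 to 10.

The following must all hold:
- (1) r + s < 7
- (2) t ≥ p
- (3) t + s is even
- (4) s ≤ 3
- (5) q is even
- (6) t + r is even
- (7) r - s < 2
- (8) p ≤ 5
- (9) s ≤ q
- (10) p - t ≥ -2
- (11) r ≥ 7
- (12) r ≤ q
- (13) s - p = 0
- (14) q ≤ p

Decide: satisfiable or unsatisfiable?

Unsatisfiable

From constraints 11 and 12: q ≥ r and r ≥ 7, so q ≥ 7. From constraints 8 and 14: q ≤ p and p ≤ 5, so q ≤ 5. But 5 < 7, so no value of q works.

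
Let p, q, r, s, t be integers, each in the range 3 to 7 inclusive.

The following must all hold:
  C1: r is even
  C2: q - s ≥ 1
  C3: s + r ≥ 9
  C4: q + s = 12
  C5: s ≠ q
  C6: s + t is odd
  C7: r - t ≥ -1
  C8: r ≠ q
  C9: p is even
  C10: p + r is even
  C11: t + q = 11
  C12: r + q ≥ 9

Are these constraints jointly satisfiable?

Satisfiable

Setting (p, q, r, s, t) = (6, 7, 4, 5, 4) satisfies everything: constraint 2: q - s = 2; constraint 3: s + r = 9; constraint 4: q + s = 12, and the others follow.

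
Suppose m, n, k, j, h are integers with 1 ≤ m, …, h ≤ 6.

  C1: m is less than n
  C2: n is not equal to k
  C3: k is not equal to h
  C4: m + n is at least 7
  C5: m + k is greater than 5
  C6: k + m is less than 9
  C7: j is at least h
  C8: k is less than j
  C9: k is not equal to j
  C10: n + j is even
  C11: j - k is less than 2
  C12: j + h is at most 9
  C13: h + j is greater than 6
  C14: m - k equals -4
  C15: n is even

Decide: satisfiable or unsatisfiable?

Setting (m, n, k, j, h) = (1, 6, 5, 6, 1) satisfies everything: constraint 4: m + n = 7; constraint 5: m + k = 6; constraint 6: k + m = 6, and the others follow.

Satisfiable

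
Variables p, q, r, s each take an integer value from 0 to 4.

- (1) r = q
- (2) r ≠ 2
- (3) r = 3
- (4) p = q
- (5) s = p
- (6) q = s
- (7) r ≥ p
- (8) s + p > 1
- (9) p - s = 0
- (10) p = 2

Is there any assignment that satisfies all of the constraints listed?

Constraint 3 fixes r = 3 and constraint 10 fixes p = 2. Constraints 1, 5, and 6 give r = q = s = p, so r = p. But 3 ≠ 2 — contradiction.

Unsatisfiable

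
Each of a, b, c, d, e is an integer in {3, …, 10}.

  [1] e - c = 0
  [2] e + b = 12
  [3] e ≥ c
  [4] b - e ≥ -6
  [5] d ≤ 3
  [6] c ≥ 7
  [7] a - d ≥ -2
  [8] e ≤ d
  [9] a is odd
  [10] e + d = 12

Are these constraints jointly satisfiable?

From constraints 3 and 6: e ≥ c and c ≥ 7, so e ≥ 7. From constraints 5 and 8: e ≤ d and d ≤ 3, so e ≤ 3. But 3 < 7, so no value of e works.

Unsatisfiable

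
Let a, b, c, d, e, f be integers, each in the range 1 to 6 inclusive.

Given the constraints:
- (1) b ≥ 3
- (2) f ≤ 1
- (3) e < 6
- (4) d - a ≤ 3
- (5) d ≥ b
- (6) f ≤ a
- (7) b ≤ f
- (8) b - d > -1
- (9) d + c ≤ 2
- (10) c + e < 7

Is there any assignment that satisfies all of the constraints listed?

From constraints 1 and 7: f ≥ b and b ≥ 3, so f ≥ 3. From constraint 2: f ≤ 1. But 1 < 3, so no value of f works.

Unsatisfiable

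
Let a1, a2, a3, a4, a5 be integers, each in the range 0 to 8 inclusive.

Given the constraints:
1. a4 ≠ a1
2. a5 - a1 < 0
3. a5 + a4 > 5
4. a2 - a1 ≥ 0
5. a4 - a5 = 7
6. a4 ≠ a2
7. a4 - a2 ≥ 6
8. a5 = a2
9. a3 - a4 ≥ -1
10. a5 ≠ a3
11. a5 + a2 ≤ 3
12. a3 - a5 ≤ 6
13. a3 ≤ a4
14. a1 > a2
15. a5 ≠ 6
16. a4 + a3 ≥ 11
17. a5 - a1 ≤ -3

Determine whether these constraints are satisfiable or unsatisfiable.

Unsatisfiable

Constraints 4, 7, 9, 12, and 17 give a2 − a1 ≥ 0, a1 − a5 ≥ 3, a5 − a3 ≥ -6, a3 − a4 ≥ -1, a4 − a2 ≥ 6.
Adding all 5 inequalities: the left sides telescope to 0, and the right sides sum to 0 + 3 + (-6) + (-1) + 6 = 2. So 0 ≥ 2, which is false.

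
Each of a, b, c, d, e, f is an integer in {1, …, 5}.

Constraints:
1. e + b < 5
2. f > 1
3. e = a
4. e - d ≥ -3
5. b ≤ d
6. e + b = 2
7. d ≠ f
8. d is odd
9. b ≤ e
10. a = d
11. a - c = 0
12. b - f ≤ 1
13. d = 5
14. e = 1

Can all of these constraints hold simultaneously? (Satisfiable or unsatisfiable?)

Unsatisfiable

Constraint 14 fixes e = 1 and constraint 13 fixes d = 5. Constraints 3 and 10 give e = a = d, so e = d. But 1 ≠ 5 — contradiction.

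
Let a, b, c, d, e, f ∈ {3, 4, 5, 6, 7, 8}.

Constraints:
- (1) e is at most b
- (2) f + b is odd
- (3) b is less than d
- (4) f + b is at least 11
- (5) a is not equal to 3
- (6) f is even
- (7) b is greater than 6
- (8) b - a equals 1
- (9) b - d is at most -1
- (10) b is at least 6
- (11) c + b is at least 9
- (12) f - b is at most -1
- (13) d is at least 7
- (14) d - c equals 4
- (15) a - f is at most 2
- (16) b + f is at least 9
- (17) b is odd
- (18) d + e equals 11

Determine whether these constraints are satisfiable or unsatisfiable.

Try a = 6, b = 7, c = 4, d = 8, e = 3, f = 4.
Check constraint 4: f + b = 11; constraint 8: b - a = 1. The remaining constraints are straightforward to verify.

Satisfiable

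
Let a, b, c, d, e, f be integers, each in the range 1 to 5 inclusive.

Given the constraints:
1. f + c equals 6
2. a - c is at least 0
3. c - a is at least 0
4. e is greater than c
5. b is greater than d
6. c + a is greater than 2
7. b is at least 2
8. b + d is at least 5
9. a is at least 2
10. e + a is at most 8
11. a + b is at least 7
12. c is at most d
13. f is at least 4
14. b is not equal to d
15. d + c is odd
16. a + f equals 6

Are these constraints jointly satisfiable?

Satisfiable

Setting (a, b, c, d, e, f) = (2, 5, 2, 3, 5, 4) satisfies everything: constraint 1: f + c = 6; constraint 2: a - c = 0; constraint 3: c - a = 0, and the others follow.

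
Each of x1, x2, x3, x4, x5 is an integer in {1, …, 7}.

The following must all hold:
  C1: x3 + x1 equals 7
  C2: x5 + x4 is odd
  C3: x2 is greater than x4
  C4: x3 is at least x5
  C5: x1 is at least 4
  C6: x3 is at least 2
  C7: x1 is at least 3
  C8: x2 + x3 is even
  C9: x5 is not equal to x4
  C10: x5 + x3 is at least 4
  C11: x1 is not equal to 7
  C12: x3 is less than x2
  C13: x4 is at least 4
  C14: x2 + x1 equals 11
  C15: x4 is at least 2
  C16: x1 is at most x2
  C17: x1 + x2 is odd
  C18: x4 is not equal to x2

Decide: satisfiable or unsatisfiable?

Satisfiable

Setting (x1, x2, x3, x4, x5) = (4, 7, 3, 6, 3) satisfies everything: constraint 1: x3 + x1 = 7; constraint 10: x5 + x3 = 6; constraint 14: x2 + x1 = 11, and the others follow.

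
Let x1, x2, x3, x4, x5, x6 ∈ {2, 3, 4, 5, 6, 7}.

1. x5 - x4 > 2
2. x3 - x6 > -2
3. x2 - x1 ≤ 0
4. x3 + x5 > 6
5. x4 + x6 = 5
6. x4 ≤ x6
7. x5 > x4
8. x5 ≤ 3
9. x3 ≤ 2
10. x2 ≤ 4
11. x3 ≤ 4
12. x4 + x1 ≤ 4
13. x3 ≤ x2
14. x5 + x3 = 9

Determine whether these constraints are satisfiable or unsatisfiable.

Unsatisfiable

From constraint 8: x5 ≤ 3. From constraint 11: x3 ≤ 4. Hence x5 + x3 ≤ 7. But constraint 14 requires x5 + x3 = 9, and 9 > 7. Contradiction.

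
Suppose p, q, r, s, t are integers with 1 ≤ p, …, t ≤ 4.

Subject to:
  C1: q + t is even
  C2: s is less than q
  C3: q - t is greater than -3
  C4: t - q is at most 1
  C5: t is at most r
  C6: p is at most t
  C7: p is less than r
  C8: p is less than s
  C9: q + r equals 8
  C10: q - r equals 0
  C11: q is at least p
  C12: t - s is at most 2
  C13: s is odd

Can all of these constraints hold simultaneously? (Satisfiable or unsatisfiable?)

Satisfiable

One satisfying assignment is p = 2, q = 4, r = 4, s = 3, t = 4.
For the less obvious constraints — constraint 3: q - t = 0; constraint 4: t - q = 0 — and the others hold by inspection.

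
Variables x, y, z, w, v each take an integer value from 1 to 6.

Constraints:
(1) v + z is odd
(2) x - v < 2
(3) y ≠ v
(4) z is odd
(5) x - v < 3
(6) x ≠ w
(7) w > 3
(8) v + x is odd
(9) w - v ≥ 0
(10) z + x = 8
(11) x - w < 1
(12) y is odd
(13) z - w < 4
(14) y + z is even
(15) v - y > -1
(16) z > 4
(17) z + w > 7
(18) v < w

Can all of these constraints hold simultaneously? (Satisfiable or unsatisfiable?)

Satisfiable

Take x = 3, y = 1, z = 5, w = 4, v = 2. Then constraint 2: x - v = 1; constraint 5: x - v = 1, and every other listed constraint is also met.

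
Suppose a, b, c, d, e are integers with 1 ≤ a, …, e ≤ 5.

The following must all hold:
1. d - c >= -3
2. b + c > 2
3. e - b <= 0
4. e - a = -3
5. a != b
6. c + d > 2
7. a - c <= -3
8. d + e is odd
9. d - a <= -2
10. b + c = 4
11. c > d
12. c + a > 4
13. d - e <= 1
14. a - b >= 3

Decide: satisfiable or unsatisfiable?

Constraints 1, 3, 7, 13, and 14 give a − b ≥ 3, b − e ≥ 0, e − d ≥ -1, d − c ≥ -3, c − a ≥ 3.
Adding all 5 inequalities: the left sides telescope to 0, and the right sides sum to 3 + 0 + (-1) + (-3) + 3 = 2. So 0 ≥ 2, which is false.

Unsatisfiable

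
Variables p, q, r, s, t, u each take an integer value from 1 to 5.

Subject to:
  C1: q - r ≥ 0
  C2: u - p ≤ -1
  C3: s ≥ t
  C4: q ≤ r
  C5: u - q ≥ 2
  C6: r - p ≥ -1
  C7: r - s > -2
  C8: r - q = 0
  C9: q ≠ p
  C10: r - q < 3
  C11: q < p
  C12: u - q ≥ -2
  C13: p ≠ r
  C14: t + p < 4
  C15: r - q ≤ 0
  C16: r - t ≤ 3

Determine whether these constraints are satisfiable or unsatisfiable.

Unsatisfiable

Constraints 1, 2, 5, and 6 give r − p ≥ -1, p − u ≥ 1, u − q ≥ 2, q − r ≥ 0.
Adding all 4 inequalities: the left sides telescope to 0, and the right sides sum to (-1) + 1 + 2 + 0 = 2. So 0 ≥ 2, which is false.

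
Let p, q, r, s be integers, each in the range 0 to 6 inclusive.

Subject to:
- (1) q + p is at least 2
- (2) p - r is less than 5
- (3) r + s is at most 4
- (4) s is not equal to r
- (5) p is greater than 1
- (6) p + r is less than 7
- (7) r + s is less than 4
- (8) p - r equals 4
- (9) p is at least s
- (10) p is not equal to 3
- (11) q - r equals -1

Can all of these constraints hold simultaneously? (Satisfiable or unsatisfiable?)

The assignment p = 5, q = 0, r = 1, s = 2 works:
  constraint 1 holds since q + p = 5.
  constraint 2 holds since p - r = 4.
The rest check out directly.

Satisfiable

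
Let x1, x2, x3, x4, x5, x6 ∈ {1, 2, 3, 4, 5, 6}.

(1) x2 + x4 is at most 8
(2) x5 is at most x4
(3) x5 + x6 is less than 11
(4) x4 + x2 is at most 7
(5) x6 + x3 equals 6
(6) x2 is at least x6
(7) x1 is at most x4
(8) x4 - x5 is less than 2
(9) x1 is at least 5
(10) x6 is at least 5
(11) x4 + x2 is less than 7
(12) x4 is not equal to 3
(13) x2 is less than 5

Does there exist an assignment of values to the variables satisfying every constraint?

From constraints 6 and 10: x2 ≥ x6 ≥ 5. From constraints 7 and 9: x4 ≥ x1 ≥ 5. Hence x2 + x4 ≥ 10. But constraint 1 requires x2 + x4 ≤ 8, and 8 < 10. Contradiction.

Unsatisfiable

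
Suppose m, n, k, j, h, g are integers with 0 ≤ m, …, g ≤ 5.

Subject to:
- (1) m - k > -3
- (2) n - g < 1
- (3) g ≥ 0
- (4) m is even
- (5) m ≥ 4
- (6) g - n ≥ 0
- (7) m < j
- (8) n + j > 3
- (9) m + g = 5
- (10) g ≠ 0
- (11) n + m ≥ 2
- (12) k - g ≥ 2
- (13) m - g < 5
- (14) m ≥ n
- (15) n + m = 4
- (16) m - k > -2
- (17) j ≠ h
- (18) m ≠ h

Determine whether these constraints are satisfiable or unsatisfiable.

Satisfiable

One satisfying assignment is m = 4, n = 0, k = 5, j = 5, h = 3, g = 1.
For the less obvious constraints — constraint 1: m - k = -1; constraint 2: n - g = -1 — and the others hold by inspection.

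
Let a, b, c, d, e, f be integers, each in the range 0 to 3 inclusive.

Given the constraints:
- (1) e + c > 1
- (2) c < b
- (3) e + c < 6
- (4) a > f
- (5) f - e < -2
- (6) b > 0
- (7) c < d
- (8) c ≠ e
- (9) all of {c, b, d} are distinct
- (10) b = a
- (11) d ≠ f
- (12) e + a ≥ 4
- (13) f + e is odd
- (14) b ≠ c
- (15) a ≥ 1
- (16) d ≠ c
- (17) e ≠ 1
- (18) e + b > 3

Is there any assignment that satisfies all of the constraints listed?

The assignment a = 3, b = 3, c = 0, d = 2, e = 3, f = 0 works:
  constraint 1 holds since e + c = 3.
  constraint 3 holds since e + c = 3.
  constraint 5 holds since f - e = -3.
The rest check out directly.

Satisfiable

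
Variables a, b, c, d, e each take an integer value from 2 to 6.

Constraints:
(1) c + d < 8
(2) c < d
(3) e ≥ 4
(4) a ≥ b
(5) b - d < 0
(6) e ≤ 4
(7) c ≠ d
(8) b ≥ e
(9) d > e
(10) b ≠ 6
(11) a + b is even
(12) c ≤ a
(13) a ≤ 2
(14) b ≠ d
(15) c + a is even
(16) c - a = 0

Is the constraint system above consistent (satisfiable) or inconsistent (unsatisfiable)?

Unsatisfiable

From constraints 3 and 8: b ≥ e and e ≥ 4, so b ≥ 4. From constraints 4 and 13: b ≤ a and a ≤ 2, so b ≤ 2. But 2 < 4, so no value of b works.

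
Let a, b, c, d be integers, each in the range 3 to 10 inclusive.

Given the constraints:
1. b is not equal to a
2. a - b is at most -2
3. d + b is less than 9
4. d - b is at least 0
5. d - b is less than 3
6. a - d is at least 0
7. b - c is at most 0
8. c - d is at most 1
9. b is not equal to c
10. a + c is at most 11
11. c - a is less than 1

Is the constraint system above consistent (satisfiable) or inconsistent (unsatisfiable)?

Unsatisfiable

Constraints 2, 6, 7, and 8 give c − b ≥ 0, b − a ≥ 2, a − d ≥ 0, d − c ≥ -1.
Adding all 4 inequalities: the left sides telescope to 0, and the right sides sum to 0 + 2 + 0 + (-1) = 1. So 0 ≥ 1, which is false.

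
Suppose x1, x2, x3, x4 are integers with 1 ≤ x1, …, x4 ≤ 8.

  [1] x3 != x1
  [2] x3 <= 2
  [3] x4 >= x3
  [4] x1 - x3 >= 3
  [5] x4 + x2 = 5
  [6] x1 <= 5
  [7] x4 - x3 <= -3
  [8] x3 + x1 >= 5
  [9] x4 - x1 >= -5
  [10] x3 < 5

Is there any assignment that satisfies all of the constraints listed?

Constraints 4, 7, and 9 give x3 − x4 ≥ 3, x4 − x1 ≥ -5, x1 − x3 ≥ 3.
Adding all 3 inequalities: the left sides telescope to 0, and the right sides sum to 3 + (-5) + 3 = 1. So 0 ≥ 1, which is false.

Unsatisfiable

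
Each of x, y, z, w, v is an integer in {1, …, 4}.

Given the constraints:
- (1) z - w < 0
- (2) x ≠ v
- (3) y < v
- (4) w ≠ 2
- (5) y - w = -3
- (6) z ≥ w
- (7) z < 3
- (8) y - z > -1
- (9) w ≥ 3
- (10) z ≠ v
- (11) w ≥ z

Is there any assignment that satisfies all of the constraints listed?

Unsatisfiable

From constraints 6 and 9: z ≥ w and w ≥ 3, so z ≥ 3. From constraint 7: z ≤ 2. But 2 < 3, so no value of z works.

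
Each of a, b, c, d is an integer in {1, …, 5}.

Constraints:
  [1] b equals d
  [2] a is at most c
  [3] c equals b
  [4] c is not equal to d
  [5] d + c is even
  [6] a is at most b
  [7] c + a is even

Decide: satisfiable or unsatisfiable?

From constraints 1 and 3, c = b = d, so c = d. But constraint 4 says c ≠ d. Contradiction.

Unsatisfiable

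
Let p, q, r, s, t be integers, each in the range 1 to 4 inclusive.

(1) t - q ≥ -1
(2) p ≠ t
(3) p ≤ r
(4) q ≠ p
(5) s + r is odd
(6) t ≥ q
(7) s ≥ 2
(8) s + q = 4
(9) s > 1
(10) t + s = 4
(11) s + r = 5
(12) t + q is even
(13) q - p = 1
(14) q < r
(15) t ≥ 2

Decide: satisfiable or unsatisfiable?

One satisfying assignment is p = 1, q = 2, r = 3, s = 2, t = 2.
For the less obvious constraints — constraint 1: t - q = 0; constraint 8: s + q = 4; constraint 10: t + s = 4 — and the others hold by inspection.

Satisfiable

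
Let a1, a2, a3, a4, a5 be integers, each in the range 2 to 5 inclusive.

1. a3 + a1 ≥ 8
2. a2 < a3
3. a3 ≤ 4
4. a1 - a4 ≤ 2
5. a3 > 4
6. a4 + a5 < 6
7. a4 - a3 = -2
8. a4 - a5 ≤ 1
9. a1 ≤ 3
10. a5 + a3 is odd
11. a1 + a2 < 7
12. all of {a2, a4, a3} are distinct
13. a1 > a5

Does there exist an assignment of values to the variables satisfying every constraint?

From constraint 3: a3 ≤ 4. From constraint 9: a1 ≤ 3. Hence a3 + a1 ≤ 7. But constraint 1 requires a3 + a1 ≥ 8, and 8 > 7. Contradiction.

Unsatisfiable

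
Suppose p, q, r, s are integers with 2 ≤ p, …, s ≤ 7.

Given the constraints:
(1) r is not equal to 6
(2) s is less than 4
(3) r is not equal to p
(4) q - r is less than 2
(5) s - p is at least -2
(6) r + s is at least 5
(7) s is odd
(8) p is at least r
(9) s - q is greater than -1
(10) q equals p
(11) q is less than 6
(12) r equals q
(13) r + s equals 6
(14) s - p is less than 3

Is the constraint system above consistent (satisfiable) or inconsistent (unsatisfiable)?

Unsatisfiable

From constraints 10 and 12, r = q = p, so r = p. But constraint 3 says r ≠ p. Contradiction.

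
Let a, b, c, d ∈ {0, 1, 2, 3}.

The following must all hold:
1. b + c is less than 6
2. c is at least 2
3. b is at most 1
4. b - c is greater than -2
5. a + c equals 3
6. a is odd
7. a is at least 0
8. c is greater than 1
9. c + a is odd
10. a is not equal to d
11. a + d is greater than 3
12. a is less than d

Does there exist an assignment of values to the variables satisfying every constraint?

The assignment a = 1, b = 1, c = 2, d = 3 works:
  constraint 1 holds since b + c = 3.
  constraint 4 holds since b - c = -1.
The rest check out directly.

Satisfiable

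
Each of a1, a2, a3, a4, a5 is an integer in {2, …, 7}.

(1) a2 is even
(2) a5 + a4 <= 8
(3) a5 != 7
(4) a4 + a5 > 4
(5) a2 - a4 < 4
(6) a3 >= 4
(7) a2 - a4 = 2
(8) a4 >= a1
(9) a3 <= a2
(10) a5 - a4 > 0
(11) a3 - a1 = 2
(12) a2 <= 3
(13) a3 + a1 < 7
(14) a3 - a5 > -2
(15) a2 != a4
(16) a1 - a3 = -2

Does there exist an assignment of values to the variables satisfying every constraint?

Unsatisfiable

From constraint 6: a3 ≥ 4. From constraints 9 and 12: a3 ≤ a2 and a2 ≤ 3, so a3 ≤ 3. But 3 < 4, so no value of a3 works.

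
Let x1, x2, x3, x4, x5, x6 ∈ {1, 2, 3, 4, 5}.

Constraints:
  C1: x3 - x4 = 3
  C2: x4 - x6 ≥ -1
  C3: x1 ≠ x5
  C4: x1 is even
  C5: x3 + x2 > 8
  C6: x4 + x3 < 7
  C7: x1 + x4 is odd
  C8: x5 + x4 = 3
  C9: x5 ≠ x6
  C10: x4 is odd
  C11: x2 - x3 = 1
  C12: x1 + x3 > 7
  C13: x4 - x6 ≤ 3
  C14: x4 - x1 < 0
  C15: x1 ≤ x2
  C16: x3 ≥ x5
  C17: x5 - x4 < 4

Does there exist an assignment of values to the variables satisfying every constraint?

Try x1 = 4, x2 = 5, x3 = 4, x4 = 1, x5 = 2, x6 = 1.
Check constraint 1: x3 - x4 = 3; constraint 2: x4 - x6 = 0. The remaining constraints are straightforward to verify.

Satisfiable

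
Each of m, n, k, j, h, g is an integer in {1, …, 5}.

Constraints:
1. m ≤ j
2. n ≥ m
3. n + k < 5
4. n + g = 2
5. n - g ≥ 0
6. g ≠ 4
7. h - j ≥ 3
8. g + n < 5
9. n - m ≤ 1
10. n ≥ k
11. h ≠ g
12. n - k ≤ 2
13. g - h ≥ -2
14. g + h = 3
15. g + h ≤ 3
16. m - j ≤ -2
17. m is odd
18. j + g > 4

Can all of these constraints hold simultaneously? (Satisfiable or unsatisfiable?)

Unsatisfiable

Constraints 5, 7, 9, 13, and 16 give n − g ≥ 0, g − h ≥ -2, h − j ≥ 3, j − m ≥ 2, m − n ≥ -1.
Adding all 5 inequalities: the left sides telescope to 0, and the right sides sum to 0 + (-2) + 3 + 2 + (-1) = 2. So 0 ≥ 2, which is false.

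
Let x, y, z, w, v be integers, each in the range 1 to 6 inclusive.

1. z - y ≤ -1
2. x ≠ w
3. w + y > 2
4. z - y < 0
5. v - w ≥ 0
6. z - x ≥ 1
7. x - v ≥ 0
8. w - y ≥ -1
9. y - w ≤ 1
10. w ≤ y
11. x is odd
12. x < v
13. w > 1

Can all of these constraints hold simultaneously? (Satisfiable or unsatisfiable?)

Unsatisfiable

Constraints 1, 5, 6, 7, and 9 give y − z ≥ 1, z − x ≥ 1, x − v ≥ 0, v − w ≥ 0, w − y ≥ -1.
Adding all 5 inequalities: the left sides telescope to 0, and the right sides sum to 1 + 1 + 0 + 0 + (-1) = 1. So 0 ≥ 1, which is false.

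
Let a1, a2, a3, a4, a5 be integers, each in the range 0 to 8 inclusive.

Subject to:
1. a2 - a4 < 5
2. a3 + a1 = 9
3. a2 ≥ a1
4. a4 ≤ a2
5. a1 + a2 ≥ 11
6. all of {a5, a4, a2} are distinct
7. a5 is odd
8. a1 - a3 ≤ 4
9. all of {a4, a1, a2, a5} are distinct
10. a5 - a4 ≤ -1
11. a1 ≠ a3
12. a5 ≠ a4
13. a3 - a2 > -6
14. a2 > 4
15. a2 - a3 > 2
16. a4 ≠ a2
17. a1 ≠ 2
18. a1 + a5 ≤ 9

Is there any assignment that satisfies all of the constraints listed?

The assignment a1 = 5, a2 = 7, a3 = 4, a4 = 4, a5 = 1 works:
  constraint 1 holds since a2 - a4 = 3.
  constraint 2 holds since a3 + a1 = 9.
  constraint 5 holds since a1 + a2 = 12.
The rest check out directly.

Satisfiable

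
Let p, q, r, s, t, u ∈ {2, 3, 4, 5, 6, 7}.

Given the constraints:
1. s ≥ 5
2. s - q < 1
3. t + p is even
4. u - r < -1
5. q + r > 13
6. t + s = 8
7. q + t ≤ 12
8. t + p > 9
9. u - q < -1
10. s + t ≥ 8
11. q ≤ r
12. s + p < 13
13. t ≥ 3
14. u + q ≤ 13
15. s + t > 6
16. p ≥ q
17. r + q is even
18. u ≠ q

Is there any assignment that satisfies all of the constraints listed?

Satisfiable

Take p = 7, q = 7, r = 7, s = 5, t = 3, u = 3. Then constraint 2: s - q = -2; constraint 4: u - r = -4, and every other listed constraint is also met.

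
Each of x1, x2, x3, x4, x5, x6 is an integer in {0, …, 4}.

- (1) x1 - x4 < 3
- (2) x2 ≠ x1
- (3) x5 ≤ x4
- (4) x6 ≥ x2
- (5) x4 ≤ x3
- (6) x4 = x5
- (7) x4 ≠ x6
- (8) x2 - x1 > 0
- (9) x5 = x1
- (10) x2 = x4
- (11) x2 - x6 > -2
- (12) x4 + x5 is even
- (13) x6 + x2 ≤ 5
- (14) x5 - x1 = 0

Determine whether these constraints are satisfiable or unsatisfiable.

Unsatisfiable

From constraints 6, 9, and 10, x2 = x4 = x5 = x1, so x2 = x1. But constraint 2 says x2 ≠ x1. Contradiction.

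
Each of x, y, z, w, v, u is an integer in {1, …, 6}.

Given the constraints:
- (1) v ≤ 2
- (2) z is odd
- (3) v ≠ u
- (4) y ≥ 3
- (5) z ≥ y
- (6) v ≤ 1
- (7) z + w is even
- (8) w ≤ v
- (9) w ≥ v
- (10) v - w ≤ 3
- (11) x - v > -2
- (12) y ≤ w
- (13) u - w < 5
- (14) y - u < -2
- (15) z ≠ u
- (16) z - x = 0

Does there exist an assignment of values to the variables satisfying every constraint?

Unsatisfiable

From constraints 4 and 12: w ≥ y and y ≥ 3, so w ≥ 3. From constraints 6 and 8: w ≤ v and v ≤ 1, so w ≤ 1. But 1 < 3, so no value of w works.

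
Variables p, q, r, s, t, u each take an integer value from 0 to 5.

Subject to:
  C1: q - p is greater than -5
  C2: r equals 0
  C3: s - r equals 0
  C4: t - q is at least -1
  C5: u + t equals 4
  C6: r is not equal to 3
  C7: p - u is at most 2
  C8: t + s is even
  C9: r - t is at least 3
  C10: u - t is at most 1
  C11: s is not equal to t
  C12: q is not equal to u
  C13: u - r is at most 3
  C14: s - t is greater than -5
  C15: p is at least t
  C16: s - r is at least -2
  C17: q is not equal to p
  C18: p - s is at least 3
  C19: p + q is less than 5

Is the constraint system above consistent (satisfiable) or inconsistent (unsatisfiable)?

Constraints 7, 9, 10, 16, and 18 give p − s ≥ 3, s − r ≥ -2, r − t ≥ 3, t − u ≥ -1, u − p ≥ -2.
Adding all 5 inequalities: the left sides telescope to 0, and the right sides sum to 3 + (-2) + 3 + (-1) + (-2) = 1. So 0 ≥ 1, which is false.

Unsatisfiable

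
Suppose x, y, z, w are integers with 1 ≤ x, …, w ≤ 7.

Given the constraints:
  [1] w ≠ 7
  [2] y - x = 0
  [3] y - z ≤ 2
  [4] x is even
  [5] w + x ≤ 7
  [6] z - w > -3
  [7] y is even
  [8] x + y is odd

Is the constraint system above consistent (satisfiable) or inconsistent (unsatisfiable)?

Unsatisfiable

Constraint 4 makes x even and constraint 7 makes y even, so x + y must be even. Constraint 8 says x + y is odd — contradiction.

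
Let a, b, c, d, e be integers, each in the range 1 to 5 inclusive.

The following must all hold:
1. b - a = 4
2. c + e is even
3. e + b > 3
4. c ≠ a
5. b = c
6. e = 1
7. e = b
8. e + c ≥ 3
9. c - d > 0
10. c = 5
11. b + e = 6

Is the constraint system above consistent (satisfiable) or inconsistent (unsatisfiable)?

Unsatisfiable

Constraint 6 fixes e = 1 and constraint 10 fixes c = 5. Constraints 5 and 7 give e = b = c, so e = c. But 1 ≠ 5 — contradiction.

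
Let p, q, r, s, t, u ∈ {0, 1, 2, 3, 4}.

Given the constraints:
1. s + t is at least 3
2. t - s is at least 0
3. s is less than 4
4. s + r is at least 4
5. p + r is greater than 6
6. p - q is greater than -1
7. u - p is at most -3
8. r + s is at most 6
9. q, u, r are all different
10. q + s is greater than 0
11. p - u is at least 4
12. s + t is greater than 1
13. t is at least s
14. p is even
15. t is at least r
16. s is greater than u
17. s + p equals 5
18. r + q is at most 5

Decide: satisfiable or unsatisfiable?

Satisfiable

One satisfying assignment is p = 4, q = 2, r = 3, s = 1, t = 3, u = 0.
For the less obvious constraints — constraint 1: s + t = 4; constraint 2: t - s = 2 — and the others hold by inspection.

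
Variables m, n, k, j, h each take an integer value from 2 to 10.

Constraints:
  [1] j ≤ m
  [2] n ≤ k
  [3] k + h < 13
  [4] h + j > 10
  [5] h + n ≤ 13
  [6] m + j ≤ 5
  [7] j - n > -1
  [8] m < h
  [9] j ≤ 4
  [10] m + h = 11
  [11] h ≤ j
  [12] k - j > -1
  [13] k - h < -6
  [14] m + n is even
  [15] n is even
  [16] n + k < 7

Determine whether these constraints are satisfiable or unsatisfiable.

Constraints 1, 8, and 11 give h ≤ j, j ≤ m, m < h. Chaining: h ≤ j ≤ m < h, which forces h < h — impossible.

Unsatisfiable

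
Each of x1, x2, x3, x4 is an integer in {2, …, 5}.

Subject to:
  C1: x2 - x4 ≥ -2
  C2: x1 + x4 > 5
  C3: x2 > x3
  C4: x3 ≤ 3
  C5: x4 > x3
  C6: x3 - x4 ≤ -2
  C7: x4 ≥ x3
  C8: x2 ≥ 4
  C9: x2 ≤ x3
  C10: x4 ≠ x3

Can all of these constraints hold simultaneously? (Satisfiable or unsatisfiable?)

Unsatisfiable

From constraint 8: x2 ≥ 4. From constraints 4 and 9: x2 ≤ x3 and x3 ≤ 3, so x2 ≤ 3. But 3 < 4, so no value of x2 works.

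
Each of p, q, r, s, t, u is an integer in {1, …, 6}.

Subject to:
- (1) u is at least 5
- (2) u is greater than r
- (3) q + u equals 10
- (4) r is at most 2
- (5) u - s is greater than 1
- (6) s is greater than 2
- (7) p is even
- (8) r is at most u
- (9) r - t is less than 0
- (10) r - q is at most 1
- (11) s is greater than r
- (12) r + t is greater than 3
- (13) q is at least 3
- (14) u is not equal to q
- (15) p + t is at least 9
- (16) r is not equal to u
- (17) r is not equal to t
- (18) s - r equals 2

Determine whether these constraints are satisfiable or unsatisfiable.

Take p = 6, q = 4, r = 2, s = 4, t = 3, u = 6. Then constraint 3: q + u = 10; constraint 5: u - s = 2, and every other listed constraint is also met.

Satisfiable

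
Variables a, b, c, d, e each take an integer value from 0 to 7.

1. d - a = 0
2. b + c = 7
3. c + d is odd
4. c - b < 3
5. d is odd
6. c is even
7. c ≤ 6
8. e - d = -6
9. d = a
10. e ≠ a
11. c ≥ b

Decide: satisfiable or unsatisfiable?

Setting (a, b, c, d, e) = (7, 3, 4, 7, 1) satisfies everything: constraint 1: d - a = 0; constraint 2: b + c = 7; constraint 4: c - b = 1, and the others follow.

Satisfiable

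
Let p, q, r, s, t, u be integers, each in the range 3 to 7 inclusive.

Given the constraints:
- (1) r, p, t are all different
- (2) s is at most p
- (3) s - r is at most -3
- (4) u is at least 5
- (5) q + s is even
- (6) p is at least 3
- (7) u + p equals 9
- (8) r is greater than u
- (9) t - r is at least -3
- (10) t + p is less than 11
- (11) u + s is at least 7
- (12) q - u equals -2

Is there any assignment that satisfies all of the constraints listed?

Satisfiable

One satisfying assignment is p = 4, q = 3, r = 7, s = 3, t = 6, u = 5.
For the less obvious constraints — constraint 3: s - r = -4; constraint 7: u + p = 9 — and the others hold by inspection.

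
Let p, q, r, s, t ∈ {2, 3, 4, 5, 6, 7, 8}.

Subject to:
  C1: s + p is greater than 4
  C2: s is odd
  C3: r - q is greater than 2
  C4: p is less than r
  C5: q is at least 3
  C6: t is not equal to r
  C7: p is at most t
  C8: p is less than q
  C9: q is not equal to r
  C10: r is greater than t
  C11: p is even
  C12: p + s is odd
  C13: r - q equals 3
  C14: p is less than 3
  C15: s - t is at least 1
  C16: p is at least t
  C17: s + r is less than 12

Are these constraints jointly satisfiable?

Satisfiable

The assignment p = 2, q = 4, r = 7, s = 3, t = 2 works:
  constraint 1 holds since s + p = 5.
  constraint 3 holds since r - q = 3.
  constraint 13 holds since r - q = 3.
The rest check out directly.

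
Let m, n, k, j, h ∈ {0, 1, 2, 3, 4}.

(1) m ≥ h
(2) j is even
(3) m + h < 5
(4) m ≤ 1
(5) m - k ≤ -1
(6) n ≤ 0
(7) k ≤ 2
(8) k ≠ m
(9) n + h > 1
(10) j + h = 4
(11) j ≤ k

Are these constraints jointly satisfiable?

From constraints 7 and 11: j ≤ k ≤ 2. From constraints 1 and 4: h ≤ m ≤ 1. Hence j + h ≤ 3. But constraint 10 requires j + h = 4, and 4 > 3. Contradiction.

Unsatisfiable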